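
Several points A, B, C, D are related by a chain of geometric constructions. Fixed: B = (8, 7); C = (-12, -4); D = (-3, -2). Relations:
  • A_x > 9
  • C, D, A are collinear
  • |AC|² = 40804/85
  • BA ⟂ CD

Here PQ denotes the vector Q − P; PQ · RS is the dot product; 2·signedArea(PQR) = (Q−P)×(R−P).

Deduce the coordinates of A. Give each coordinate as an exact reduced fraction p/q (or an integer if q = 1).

A = (798/85, 64/85)

1. A_x = 798/85  [C, D, A are collinear ∩ BA ⟂ CD]
2. A_y = 64/85  [C, D, A are collinear ∩ BA ⟂ CD]
   → A = (798/85, 64/85)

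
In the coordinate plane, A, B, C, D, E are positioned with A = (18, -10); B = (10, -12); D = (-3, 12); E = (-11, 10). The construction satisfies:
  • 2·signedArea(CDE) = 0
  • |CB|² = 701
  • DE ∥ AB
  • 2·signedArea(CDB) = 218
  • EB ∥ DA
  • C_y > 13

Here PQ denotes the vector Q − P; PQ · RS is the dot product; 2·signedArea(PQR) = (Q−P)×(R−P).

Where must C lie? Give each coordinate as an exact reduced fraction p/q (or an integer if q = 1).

C = (5, 14)

1. C_x = 5  [2·signedArea(CDE) = 0 ∩ 2·signedArea(CDB) = 218]
2. C_y = 14  [2·signedArea(CDE) = 0 ∩ 2·signedArea(CDB) = 218]
   → C = (5, 14)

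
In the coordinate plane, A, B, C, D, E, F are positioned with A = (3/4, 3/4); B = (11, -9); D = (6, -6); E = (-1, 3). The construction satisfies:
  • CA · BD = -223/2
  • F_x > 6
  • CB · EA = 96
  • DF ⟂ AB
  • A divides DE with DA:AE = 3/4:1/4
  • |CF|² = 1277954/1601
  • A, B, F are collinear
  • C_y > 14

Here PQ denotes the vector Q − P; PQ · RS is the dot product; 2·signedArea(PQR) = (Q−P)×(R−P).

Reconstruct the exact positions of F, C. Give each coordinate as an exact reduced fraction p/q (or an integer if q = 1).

C = (-13, 15)
F = (11010/1601, -8130/1601)

1. F_x = 11010/1601  [A, B, F are collinear ∩ DF ⟂ AB]
2. F_y = -8130/1601  [A, B, F are collinear ∩ DF ⟂ AB]
   → F = (11010/1601, -8130/1601)
3. C_x = -13  [CA · BD = -223/2 ∩ CB · EA = 96]
4. C_y = 15  [CA · BD = -223/2 ∩ CB · EA = 96]
   → C = (-13, 15)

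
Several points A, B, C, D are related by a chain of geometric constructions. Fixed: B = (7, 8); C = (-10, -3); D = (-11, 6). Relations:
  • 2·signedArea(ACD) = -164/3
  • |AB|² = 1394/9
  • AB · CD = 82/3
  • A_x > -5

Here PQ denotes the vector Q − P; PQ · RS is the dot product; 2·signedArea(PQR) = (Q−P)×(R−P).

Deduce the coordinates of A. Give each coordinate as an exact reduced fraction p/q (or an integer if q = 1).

A = (-14/3, 11/3)

1. A_x = -14/3  [AB · CD = 82/3 ∩ 2·signedArea(ACD) = -164/3]
2. A_y = 11/3  [AB · CD = 82/3 ∩ 2·signedArea(ACD) = -164/3]
   → A = (-14/3, 11/3)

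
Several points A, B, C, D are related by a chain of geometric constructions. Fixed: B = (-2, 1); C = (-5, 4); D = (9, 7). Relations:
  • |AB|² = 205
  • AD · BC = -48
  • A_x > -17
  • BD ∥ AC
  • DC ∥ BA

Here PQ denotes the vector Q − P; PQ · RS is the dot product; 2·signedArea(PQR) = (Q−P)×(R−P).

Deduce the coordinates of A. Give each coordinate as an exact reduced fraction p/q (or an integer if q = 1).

A = (-16, -2)

1. A_x = -16  [BD ∥ AC ∩ DC ∥ BA]
2. A_y = -2  [BD ∥ AC ∩ DC ∥ BA]
   → A = (-16, -2)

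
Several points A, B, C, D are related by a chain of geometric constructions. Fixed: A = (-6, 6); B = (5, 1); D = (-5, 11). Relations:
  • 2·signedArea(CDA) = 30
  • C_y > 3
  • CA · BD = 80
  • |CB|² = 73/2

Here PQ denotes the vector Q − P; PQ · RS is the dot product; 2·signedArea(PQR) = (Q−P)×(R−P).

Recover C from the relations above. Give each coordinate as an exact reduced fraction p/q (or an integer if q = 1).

1. C_x = -1/2  [CA · BD = 80 ∩ 2·signedArea(CDA) = 30]
2. C_y = 7/2  [CA · BD = 80 ∩ 2·signedArea(CDA) = 30]
   → C = (-1/2, 7/2)

C = (-1/2, 7/2)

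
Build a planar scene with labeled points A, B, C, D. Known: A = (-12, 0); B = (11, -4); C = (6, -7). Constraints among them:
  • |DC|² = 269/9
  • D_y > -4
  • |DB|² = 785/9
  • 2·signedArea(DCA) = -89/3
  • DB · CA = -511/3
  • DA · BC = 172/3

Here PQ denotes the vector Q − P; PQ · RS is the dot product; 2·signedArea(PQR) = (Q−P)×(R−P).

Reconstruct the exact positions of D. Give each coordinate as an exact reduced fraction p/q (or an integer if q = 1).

1. D_x = 5/3  [DA · BC = 172/3 ∩ DB · CA = -511/3]
2. D_y = -11/3  [DA · BC = 172/3 ∩ DB · CA = -511/3]
   → D = (5/3, -11/3)

D = (5/3, -11/3)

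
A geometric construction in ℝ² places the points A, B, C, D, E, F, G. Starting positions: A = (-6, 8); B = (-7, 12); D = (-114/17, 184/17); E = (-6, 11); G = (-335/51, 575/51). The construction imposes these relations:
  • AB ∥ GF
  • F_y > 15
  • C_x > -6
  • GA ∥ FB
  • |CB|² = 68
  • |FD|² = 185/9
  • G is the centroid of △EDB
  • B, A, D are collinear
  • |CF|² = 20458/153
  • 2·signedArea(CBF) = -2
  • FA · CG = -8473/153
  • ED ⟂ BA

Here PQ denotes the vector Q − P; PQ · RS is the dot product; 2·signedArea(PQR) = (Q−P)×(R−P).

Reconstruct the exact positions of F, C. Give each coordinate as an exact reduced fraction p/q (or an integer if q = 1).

C = (-5, 4)
F = (-386/51, 779/51)

1. F_x = -386/51  [GA ∥ FB ∩ AB ∥ GF]
2. F_y = 779/51  [GA ∥ FB ∩ AB ∥ GF]
   → F = (-386/51, 779/51)
3. C_x = -5  [2·signedArea(CBF) = -2 ∩ FA · CG = -8473/153]
4. C_y = 4  [2·signedArea(CBF) = -2 ∩ FA · CG = -8473/153]
   → C = (-5, 4)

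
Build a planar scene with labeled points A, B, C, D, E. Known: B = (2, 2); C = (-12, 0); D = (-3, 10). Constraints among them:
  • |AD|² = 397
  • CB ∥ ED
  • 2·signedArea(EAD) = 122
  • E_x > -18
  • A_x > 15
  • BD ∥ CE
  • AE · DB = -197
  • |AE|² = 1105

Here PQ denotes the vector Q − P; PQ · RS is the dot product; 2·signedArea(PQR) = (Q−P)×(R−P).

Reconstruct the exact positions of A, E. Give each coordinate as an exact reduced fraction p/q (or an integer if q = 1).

A = (16, 4)
E = (-17, 8)

1. E_x = -17  [CB ∥ ED ∩ BD ∥ CE]
2. E_y = 8  [CB ∥ ED ∩ BD ∥ CE]
   → E = (-17, 8)
3. A_x = 16  [AE · DB = -197 ∩ 2·signedArea(EAD) = 122]
4. A_y = 4  [AE · DB = -197 ∩ 2·signedArea(EAD) = 122]
   → A = (16, 4)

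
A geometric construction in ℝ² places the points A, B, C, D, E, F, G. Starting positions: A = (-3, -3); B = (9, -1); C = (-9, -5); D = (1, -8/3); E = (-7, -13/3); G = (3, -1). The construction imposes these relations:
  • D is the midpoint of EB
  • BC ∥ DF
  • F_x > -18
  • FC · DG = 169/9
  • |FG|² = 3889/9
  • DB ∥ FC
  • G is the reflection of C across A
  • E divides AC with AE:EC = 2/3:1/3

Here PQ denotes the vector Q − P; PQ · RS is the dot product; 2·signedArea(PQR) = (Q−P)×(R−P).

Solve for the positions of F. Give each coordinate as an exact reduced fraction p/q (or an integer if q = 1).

F = (-17, -20/3)

1. F_x = -17  [DB ∥ FC ∩ BC ∥ DF]
2. F_y = -20/3  [DB ∥ FC ∩ BC ∥ DF]
   → F = (-17, -20/3)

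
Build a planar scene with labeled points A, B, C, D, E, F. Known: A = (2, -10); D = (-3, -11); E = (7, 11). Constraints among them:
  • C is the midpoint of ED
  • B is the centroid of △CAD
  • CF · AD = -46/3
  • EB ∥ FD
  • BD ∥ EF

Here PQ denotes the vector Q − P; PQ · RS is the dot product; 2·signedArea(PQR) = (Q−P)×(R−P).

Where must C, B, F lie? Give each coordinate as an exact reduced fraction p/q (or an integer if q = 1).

B = (1/3, -7)
C = (2, 0)
F = (11/3, 7)

1. C_x = 2  [C is the midpoint of ED]
2. C_y = 0  [C is the midpoint of ED]
   → C = (2, 0)
3. B_x = 1/3  [B is the centroid of △CAD]
4. B_y = -7  [B is the centroid of △CAD]
   → B = (1/3, -7)
5. F_x = 11/3  [EB ∥ FD ∩ BD ∥ EF]
6. F_y = 7  [EB ∥ FD ∩ BD ∥ EF]
   → F = (11/3, 7)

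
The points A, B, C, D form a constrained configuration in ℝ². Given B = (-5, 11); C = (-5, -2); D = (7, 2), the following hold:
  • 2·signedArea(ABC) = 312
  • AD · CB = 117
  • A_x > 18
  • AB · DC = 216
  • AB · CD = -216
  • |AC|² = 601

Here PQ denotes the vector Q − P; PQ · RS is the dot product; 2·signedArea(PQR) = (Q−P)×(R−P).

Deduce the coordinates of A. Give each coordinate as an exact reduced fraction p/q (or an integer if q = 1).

A = (19, -7)

1. A_x = 19  [2·signedArea(ABC) = 312 ∩ AD · CB = 117]
2. A_y = -7  [2·signedArea(ABC) = 312 ∩ AD · CB = 117]
   → A = (19, -7)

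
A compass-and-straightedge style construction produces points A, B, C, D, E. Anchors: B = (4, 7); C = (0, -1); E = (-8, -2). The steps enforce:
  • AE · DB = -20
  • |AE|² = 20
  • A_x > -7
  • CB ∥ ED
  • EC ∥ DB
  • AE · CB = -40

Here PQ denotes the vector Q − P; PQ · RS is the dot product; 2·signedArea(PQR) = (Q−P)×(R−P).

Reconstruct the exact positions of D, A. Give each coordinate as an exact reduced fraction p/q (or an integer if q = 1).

A = (-6, 2)
D = (-4, 6)

1. D_x = -4  [EC ∥ DB ∩ CB ∥ ED]
2. D_y = 6  [EC ∥ DB ∩ CB ∥ ED]
   → D = (-4, 6)
3. A_x = -6  [AE · DB = -20 ∩ AE · CB = -40]
4. A_y = 2  [AE · DB = -20 ∩ AE · CB = -40]
   → A = (-6, 2)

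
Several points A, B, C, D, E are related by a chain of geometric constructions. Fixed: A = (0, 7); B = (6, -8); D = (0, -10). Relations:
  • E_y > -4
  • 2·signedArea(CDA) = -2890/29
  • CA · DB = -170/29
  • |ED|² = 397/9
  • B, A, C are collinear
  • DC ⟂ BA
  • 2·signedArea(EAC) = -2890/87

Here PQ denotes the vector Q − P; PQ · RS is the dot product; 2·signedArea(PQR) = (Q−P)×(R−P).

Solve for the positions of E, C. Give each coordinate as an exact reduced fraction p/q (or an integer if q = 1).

1. C_x = 170/29  [B, A, C are collinear ∩ DC ⟂ BA]
2. C_y = -222/29  [B, A, C are collinear ∩ DC ⟂ BA]
   → C = (170/29, -222/29)
3. E_x = 2  [line 425/29·x + 170/29·y + -680/87 = 0 ∩ |ED|² = 397/9]
4. E_y = -11/3  [line 425/29·x + 170/29·y + -680/87 = 0 ∩ |ED|² = 397/9]
   → E = (2, -11/3)

C = (170/29, -222/29)
E = (2, -11/3)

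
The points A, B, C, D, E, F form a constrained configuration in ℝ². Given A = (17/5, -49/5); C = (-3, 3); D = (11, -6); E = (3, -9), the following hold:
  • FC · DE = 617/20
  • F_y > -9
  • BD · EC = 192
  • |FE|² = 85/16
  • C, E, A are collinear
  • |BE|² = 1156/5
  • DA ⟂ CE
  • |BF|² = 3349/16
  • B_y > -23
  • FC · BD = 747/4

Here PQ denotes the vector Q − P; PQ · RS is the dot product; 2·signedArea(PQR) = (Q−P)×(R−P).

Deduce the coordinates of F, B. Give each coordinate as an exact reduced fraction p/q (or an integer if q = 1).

B = (49/5, -113/5)
F = (53/10, -177/20)

1. B_x = 49/5  [line 6·x + -12·y + -330 = 0 ∩ |BE|² = 1156/5]
2. B_y = -113/5  [line 6·x + -12·y + -330 = 0 ∩ |BE|² = 1156/5]
   → B = (49/5, -113/5)
3. F_x = 53/10  [FC · BD = 747/4 ∩ FC · DE = 617/20]
4. F_y = -177/20  [FC · BD = 747/4 ∩ FC · DE = 617/20]
   → F = (53/10, -177/20)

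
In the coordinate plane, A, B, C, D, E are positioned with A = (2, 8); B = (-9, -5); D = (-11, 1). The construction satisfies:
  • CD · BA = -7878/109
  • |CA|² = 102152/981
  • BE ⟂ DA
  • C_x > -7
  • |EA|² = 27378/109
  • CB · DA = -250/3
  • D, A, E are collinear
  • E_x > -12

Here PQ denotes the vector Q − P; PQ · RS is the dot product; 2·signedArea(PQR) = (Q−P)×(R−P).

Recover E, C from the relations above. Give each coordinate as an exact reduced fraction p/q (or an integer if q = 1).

1. E_x = -1303/109  [D, A, E are collinear ∩ BE ⟂ DA]
2. E_y = 53/109  [D, A, E are collinear ∩ BE ⟂ DA]
   → E = (-1303/109, 53/109)
3. C_x = -2284/327  [CD · BA = -7878/109 ∩ CB · DA = -250/3]
4. C_y = 1034/327  [CD · BA = -7878/109 ∩ CB · DA = -250/3]
   → C = (-2284/327, 1034/327)

C = (-2284/327, 1034/327)
E = (-1303/109, 53/109)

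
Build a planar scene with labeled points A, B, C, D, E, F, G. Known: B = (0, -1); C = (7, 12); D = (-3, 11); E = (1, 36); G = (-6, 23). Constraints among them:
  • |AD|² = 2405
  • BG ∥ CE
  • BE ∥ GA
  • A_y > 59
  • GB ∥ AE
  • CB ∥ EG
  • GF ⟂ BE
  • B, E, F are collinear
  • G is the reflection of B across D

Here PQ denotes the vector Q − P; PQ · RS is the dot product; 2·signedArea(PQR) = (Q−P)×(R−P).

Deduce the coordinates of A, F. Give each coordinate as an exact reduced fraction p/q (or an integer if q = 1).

A = (-5, 60)
F = (441/685, 15632/685)

1. A_x = -5  [GB ∥ AE ∩ BE ∥ GA]
2. A_y = 60  [GB ∥ AE ∩ BE ∥ GA]
   → A = (-5, 60)
3. F_x = 441/685  [B, E, F are collinear ∩ GF ⟂ BE]
4. F_y = 15632/685  [B, E, F are collinear ∩ GF ⟂ BE]
   → F = (441/685, 15632/685)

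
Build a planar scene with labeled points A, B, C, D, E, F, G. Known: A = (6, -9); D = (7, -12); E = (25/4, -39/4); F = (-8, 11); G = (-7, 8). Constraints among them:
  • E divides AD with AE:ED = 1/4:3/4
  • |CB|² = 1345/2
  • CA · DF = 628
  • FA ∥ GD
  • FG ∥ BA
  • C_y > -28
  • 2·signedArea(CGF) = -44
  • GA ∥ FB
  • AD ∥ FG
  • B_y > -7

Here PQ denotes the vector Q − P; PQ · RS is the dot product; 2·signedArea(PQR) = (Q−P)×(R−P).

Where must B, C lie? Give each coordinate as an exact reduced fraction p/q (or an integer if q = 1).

B = (5, -6)
C = (39/2, -55/2)

1. B_x = 5  [FG ∥ BA ∩ GA ∥ FB]
2. B_y = -6  [FG ∥ BA ∩ GA ∥ FB]
   → B = (5, -6)
3. C_x = 39/2  [2·signedArea(CGF) = -44 ∩ CA · DF = 628]
4. C_y = -55/2  [2·signedArea(CGF) = -44 ∩ CA · DF = 628]
   → C = (39/2, -55/2)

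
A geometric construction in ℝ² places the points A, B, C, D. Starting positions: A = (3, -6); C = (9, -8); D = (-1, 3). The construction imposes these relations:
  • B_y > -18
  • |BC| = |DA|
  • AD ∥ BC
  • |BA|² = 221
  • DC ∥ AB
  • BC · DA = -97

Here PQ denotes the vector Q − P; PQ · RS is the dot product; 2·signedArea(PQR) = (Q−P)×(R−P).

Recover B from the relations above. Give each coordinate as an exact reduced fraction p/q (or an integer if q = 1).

1. B_x = 13  [AD ∥ BC ∩ DC ∥ AB]
2. B_y = -17  [AD ∥ BC ∩ DC ∥ AB]
   → B = (13, -17)

B = (13, -17)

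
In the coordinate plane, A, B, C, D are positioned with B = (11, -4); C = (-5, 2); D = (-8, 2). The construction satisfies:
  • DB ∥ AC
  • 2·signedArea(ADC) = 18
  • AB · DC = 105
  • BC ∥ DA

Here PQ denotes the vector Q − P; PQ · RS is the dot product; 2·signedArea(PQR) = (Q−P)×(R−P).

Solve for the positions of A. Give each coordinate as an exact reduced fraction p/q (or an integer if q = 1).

A = (-24, 8)

1. A_x = -24  [DB ∥ AC ∩ BC ∥ DA]
2. A_y = 8  [DB ∥ AC ∩ BC ∥ DA]
   → A = (-24, 8)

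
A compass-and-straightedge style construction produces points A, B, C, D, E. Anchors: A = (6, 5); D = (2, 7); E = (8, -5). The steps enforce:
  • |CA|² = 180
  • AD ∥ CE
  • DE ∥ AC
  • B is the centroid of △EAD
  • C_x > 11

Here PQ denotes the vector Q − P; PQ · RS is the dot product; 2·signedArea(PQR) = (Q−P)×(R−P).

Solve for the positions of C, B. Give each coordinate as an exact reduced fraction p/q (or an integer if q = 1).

B = (16/3, 7/3)
C = (12, -7)

1. C_x = 12  [AD ∥ CE ∩ DE ∥ AC]
2. C_y = -7  [AD ∥ CE ∩ DE ∥ AC]
   → C = (12, -7)
3. B_x = 16/3  [B is the centroid of △EAD]
4. B_y = 7/3  [B is the centroid of △EAD]
   → B = (16/3, 7/3)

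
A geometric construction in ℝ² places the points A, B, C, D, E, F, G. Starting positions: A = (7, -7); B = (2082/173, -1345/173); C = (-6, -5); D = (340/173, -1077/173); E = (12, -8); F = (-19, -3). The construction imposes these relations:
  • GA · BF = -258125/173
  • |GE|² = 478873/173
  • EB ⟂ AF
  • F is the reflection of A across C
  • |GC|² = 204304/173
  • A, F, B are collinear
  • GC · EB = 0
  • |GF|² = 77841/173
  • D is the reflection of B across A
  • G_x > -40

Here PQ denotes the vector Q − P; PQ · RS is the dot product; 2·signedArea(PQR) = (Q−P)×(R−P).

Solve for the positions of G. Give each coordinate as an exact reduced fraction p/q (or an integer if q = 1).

1. G_x = -6914/173  [GC · EB = 0 ∩ GA · BF = -258125/173]
2. G_y = 39/173  [GC · EB = 0 ∩ GA · BF = -258125/173]
   → G = (-6914/173, 39/173)

G = (-6914/173, 39/173)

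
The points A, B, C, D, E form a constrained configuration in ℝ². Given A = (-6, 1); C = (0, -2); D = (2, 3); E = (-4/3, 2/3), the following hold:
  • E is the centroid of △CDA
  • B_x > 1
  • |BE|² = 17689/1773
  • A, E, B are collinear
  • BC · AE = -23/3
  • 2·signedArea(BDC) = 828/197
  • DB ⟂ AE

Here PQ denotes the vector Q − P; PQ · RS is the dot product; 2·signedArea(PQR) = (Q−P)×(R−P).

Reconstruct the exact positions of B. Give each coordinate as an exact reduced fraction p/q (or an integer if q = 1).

B = (358/197, 87/197)

1. B_x = 358/197  [A, E, B are collinear ∩ DB ⟂ AE]
2. B_y = 87/197  [A, E, B are collinear ∩ DB ⟂ AE]
   → B = (358/197, 87/197)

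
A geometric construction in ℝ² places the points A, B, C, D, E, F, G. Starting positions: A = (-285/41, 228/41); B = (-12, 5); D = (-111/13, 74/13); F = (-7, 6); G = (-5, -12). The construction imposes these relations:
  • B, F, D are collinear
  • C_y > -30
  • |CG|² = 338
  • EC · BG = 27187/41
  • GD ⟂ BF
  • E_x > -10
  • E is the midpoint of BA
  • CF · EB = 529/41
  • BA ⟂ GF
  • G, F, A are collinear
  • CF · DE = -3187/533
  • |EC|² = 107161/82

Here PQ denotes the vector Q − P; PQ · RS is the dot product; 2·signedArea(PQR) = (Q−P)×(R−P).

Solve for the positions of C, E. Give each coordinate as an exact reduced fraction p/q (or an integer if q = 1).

C = (2, -29)
E = (-777/82, 433/82)

1. E_x = -777/82  [E is the midpoint of BA]
2. E_y = 433/82  [E is the midpoint of BA]
   → E = (-777/82, 433/82)
3. C_x = 2  [CF · DE = -3187/533 ∩ CF · EB = 529/41]
4. C_y = -29  [CF · DE = -3187/533 ∩ CF · EB = 529/41]
   → C = (2, -29)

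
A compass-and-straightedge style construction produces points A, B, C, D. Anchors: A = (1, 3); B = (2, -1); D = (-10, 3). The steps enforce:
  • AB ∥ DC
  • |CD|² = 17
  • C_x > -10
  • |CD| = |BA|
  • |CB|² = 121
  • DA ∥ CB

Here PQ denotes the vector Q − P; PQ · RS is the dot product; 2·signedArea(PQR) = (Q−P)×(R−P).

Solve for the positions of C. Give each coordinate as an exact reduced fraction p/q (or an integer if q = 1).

C = (-9, -1)

1. C_x = -9  [DA ∥ CB ∩ AB ∥ DC]
2. C_y = -1  [DA ∥ CB ∩ AB ∥ DC]
   → C = (-9, -1)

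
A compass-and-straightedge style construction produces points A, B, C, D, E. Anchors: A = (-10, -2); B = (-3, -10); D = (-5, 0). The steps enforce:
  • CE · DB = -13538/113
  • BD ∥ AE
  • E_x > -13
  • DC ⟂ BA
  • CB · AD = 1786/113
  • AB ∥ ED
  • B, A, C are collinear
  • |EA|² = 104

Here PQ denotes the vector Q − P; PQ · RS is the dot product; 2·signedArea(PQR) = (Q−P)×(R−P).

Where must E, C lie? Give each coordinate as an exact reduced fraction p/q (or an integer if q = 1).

1. E_x = -12  [AB ∥ ED ∩ BD ∥ AE]
2. E_y = 8  [AB ∥ ED ∩ BD ∥ AE]
   → E = (-12, 8)
3. C_x = -997/113  [B, A, C are collinear ∩ DC ⟂ BA]
4. C_y = -378/113  [B, A, C are collinear ∩ DC ⟂ BA]
   → C = (-997/113, -378/113)

C = (-997/113, -378/113)
E = (-12, 8)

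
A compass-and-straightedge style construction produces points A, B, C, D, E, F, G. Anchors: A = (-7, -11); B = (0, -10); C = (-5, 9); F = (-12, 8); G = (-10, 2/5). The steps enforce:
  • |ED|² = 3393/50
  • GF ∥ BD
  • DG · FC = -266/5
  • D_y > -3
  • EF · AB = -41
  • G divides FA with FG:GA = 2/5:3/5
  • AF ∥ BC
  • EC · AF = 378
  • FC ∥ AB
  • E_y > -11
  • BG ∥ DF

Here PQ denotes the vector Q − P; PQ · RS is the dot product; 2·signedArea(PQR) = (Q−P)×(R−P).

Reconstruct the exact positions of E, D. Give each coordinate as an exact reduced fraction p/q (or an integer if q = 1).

1. E_x = -7/2  [EF · AB = -41 ∩ EC · AF = 378]
2. E_y = -21/2  [EF · AB = -41 ∩ EC · AF = 378]
   → E = (-7/2, -21/2)
3. D_x = -2  [BG ∥ DF ∩ GF ∥ BD]
4. D_y = -12/5  [BG ∥ DF ∩ GF ∥ BD]
   → D = (-2, -12/5)

D = (-2, -12/5)
E = (-7/2, -21/2)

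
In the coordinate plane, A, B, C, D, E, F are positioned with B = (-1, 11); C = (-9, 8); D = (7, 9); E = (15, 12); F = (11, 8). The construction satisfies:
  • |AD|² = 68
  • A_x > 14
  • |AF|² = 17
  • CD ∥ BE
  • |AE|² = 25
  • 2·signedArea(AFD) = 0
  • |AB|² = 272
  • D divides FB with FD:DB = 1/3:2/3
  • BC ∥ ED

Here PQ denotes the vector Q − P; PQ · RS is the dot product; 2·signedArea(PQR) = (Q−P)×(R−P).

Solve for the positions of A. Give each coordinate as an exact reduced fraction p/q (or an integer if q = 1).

A = (15, 7)

1. A_x = 15  [line -1·x + -4·y + 43 = 0 ∩ |AD|² = 68]
2. A_y = 7  [line -1·x + -4·y + 43 = 0 ∩ |AD|² = 68]
   → A = (15, 7)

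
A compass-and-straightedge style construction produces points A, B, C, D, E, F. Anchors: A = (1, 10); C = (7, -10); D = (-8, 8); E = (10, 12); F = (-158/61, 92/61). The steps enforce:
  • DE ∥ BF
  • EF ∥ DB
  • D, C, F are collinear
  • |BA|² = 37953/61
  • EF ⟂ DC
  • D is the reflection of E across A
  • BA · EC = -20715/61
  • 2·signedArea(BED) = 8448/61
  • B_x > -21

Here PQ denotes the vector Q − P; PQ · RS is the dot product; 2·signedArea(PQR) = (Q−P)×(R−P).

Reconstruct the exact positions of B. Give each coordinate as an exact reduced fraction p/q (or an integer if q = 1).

B = (-1256/61, -152/61)

1. B_x = -1256/61  [DE ∥ BF ∩ EF ∥ DB]
2. B_y = -152/61  [DE ∥ BF ∩ EF ∥ DB]
   → B = (-1256/61, -152/61)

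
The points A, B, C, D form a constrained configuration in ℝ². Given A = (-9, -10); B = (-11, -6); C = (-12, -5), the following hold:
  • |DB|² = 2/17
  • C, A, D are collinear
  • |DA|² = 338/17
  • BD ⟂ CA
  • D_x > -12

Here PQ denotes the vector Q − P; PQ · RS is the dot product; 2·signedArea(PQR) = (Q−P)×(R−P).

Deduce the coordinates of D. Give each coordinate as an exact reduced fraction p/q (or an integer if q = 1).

D = (-192/17, -105/17)

1. D_x = -192/17  [C, A, D are collinear ∩ BD ⟂ CA]
2. D_y = -105/17  [C, A, D are collinear ∩ BD ⟂ CA]
   → D = (-192/17, -105/17)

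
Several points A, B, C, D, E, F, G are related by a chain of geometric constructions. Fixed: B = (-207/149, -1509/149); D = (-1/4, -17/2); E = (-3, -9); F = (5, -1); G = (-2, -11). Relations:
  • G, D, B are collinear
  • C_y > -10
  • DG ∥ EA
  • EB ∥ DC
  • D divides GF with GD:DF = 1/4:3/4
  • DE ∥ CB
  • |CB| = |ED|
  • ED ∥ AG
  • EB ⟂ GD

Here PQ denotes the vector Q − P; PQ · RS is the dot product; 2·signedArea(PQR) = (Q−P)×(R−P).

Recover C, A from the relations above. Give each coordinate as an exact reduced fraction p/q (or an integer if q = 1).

1. C_x = 811/596  [DE ∥ CB ∩ EB ∥ DC]
2. C_y = -2869/298  [DE ∥ CB ∩ EB ∥ DC]
   → C = (811/596, -2869/298)
3. A_x = -19/4  [ED ∥ AG ∩ DG ∥ EA]
4. A_y = -23/2  [ED ∥ AG ∩ DG ∥ EA]
   → A = (-19/4, -23/2)

A = (-19/4, -23/2)
C = (811/596, -2869/298)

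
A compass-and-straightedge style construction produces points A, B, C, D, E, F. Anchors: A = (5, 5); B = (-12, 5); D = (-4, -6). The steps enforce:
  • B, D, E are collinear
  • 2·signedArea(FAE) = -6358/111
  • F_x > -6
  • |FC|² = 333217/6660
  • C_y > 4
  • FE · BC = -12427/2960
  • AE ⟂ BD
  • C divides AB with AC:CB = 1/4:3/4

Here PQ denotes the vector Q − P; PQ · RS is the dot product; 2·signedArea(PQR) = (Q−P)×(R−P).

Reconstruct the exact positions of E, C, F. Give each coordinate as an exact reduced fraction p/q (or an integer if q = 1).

1. E_x = -1132/185  [B, D, E are collinear ∩ AE ⟂ BD]
2. E_y = -571/185  [B, D, E are collinear ∩ AE ⟂ BD]
   → E = (-1132/185, -571/185)
3. C_x = 3/4  [C divides AB with AC:CB = 1/4:3/4]
4. C_y = 5  [C divides AB with AC:CB = 1/4:3/4]
   → C = (3/4, 5)
5. F_x = -12853/2220  [2·signedArea(FAE) = -6358/111 ∩ FE · BC = -12427/2960]
6. F_y = 1279/555  [2·signedArea(FAE) = -6358/111 ∩ FE · BC = -12427/2960]
   → F = (-12853/2220, 1279/555)

C = (3/4, 5)
E = (-1132/185, -571/185)
F = (-12853/2220, 1279/555)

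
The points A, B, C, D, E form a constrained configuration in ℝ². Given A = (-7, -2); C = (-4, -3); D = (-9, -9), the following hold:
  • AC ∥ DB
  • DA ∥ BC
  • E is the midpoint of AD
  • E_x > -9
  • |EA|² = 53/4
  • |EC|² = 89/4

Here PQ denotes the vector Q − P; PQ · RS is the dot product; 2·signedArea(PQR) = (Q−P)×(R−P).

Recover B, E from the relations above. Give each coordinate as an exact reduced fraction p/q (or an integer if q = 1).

1. B_x = -6  [DA ∥ BC ∩ AC ∥ DB]
2. B_y = -10  [DA ∥ BC ∩ AC ∥ DB]
   → B = (-6, -10)
3. E_x = -8  [E is the midpoint of AD]
4. E_y = -11/2  [E is the midpoint of AD]
   → E = (-8, -11/2)

B = (-6, -10)
E = (-8, -11/2)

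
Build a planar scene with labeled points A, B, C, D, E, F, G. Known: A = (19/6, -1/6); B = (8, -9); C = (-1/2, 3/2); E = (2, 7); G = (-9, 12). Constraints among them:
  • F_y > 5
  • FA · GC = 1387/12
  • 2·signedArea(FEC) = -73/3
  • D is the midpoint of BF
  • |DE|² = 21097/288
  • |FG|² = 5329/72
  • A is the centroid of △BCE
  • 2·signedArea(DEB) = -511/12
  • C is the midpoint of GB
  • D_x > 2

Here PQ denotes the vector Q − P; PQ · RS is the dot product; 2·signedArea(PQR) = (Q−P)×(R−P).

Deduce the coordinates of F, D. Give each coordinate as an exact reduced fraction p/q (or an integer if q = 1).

1. F_x = -35/12  [FA · GC = 1387/12 ∩ 2·signedArea(FEC) = -73/3]
2. F_y = 71/12  [FA · GC = 1387/12 ∩ 2·signedArea(FEC) = -73/3]
   → F = (-35/12, 71/12)
3. D_x = 61/24  [D is the midpoint of BF]
4. D_y = -37/24  [D is the midpoint of BF]
   → D = (61/24, -37/24)

D = (61/24, -37/24)
F = (-35/12, 71/12)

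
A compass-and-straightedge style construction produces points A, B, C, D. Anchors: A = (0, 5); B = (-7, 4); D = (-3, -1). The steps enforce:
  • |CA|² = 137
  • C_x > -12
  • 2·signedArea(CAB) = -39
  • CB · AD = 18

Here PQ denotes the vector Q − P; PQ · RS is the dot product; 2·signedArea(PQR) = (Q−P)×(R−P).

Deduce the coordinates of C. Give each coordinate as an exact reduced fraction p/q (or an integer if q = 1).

C = (-11, 9)

1. C_x = -11  [2·signedArea(CAB) = -39 ∩ CB · AD = 18]
2. C_y = 9  [2·signedArea(CAB) = -39 ∩ CB · AD = 18]
   → C = (-11, 9)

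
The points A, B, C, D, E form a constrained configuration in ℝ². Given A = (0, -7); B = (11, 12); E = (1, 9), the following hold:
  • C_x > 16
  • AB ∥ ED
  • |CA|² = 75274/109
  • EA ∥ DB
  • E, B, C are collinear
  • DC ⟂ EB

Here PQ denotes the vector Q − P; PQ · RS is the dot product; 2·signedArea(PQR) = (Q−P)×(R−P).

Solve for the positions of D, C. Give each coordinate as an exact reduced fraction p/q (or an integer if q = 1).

1. D_x = 12  [EA ∥ DB ∩ AB ∥ ED]
2. D_y = 28  [EA ∥ DB ∩ AB ∥ ED]
   → D = (12, 28)
3. C_x = 1779/109  [E, B, C are collinear ∩ DC ⟂ EB]
4. C_y = 1482/109  [E, B, C are collinear ∩ DC ⟂ EB]
   → C = (1779/109, 1482/109)

C = (1779/109, 1482/109)
D = (12, 28)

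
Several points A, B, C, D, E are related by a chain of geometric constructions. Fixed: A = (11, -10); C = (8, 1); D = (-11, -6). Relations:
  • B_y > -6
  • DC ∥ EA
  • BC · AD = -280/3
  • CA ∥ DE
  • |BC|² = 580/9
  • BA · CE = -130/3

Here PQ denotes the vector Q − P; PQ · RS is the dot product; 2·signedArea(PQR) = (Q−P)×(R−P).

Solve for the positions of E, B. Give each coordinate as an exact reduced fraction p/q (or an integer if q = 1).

B = (8/3, -5)
E = (-8, -17)

1. E_x = -8  [DC ∥ EA ∩ CA ∥ DE]
2. E_y = -17  [DC ∥ EA ∩ CA ∥ DE]
   → E = (-8, -17)
3. B_x = 8/3  [BA · CE = -130/3 ∩ BC · AD = -280/3]
4. B_y = -5  [BA · CE = -130/3 ∩ BC · AD = -280/3]
   → B = (8/3, -5)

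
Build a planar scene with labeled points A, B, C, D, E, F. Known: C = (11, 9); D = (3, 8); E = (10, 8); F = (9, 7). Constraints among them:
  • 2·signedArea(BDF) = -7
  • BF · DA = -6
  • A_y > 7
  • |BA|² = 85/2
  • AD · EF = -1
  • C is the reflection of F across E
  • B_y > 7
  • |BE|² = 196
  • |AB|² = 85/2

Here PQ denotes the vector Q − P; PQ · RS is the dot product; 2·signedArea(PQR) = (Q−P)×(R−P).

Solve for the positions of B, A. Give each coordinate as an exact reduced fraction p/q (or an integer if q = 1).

1. B_x = -4  [line 1·x + 6·y + -44 = 0 ∩ |BE|² = 196]
2. B_y = 8  [line 1·x + 6·y + -44 = 0 ∩ |BE|² = 196]
   → B = (-4, 8)
3. A_x = 5/2  [AD · EF = -1 ∩ BF · DA = -6]
4. A_y = 15/2  [AD · EF = -1 ∩ BF · DA = -6]
   → A = (5/2, 15/2)

A = (5/2, 15/2)
B = (-4, 8)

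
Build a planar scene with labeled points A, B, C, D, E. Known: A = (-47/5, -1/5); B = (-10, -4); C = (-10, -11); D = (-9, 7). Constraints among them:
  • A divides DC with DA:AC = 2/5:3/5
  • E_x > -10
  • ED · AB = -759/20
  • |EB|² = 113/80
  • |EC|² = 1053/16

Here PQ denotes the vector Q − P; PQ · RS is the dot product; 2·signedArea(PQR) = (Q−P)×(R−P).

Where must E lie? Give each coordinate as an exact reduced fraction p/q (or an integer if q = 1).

1. E_x = -191/20  [line 3/5·x + 19/5·y + 67/4 = 0 ∩ |EB|² = 113/80]
2. E_y = -29/10  [line 3/5·x + 19/5·y + 67/4 = 0 ∩ |EB|² = 113/80]
   → E = (-191/20, -29/10)

E = (-191/20, -29/10)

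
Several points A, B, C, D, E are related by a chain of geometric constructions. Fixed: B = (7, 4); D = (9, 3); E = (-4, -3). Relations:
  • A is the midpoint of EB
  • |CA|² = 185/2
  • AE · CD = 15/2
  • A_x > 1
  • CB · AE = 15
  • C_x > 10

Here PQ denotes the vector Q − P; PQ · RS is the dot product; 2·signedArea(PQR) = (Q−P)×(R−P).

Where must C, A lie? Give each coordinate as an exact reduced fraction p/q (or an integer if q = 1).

A = (3/2, 1/2)
C = (11, 2)

1. A_x = 3/2  [A is the midpoint of EB]
2. A_y = 1/2  [A is the midpoint of EB]
   → A = (3/2, 1/2)
3. C_x = 11  [line 11/2·x + 7/2·y + -135/2 = 0 ∩ |CA|² = 185/2]
4. C_y = 2  [line 11/2·x + 7/2·y + -135/2 = 0 ∩ |CA|² = 185/2]
   → C = (11, 2)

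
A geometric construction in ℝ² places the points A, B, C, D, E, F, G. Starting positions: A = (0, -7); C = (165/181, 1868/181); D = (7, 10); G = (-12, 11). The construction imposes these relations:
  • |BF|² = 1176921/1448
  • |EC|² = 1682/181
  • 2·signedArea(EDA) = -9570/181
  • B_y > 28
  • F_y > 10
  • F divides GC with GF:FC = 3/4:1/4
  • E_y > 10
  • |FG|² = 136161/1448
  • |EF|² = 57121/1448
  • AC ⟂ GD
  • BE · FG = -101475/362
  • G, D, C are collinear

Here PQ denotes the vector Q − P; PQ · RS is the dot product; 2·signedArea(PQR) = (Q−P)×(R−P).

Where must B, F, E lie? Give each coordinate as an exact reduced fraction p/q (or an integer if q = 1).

B = (-24, 29)
E = (716/181, 1839/181)
F = (-1677/724, 7595/724)

1. F_x = -1677/724  [F divides GC with GF:FC = 3/4:1/4]
2. F_y = 7595/724  [F divides GC with GF:FC = 3/4:1/4]
   → F = (-1677/724, 7595/724)
3. E_x = 716/181  [line 17·x + -7·y + 701/181 = 0 ∩ |EF|² = 57121/1448]
4. E_y = 1839/181  [line 17·x + -7·y + 701/181 = 0 ∩ |EF|² = 57121/1448]
   → E = (716/181, 1839/181)
5. B_x = -24  [line 7011/724·x + -369/724·y + 178965/724 = 0 ∩ |BF|² = 1176921/1448]
6. B_y = 29  [line 7011/724·x + -369/724·y + 178965/724 = 0 ∩ |BF|² = 1176921/1448]
   → B = (-24, 29)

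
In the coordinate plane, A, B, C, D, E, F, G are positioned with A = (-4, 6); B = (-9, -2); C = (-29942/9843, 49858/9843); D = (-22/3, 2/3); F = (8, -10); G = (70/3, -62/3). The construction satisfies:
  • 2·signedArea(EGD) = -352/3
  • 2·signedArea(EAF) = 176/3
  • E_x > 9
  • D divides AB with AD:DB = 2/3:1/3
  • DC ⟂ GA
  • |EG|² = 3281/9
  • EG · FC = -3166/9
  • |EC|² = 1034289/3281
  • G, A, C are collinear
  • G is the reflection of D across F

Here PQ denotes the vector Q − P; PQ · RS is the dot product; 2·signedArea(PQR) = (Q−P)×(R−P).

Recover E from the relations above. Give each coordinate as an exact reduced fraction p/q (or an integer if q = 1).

E = (29/3, -22/3)

1. E_x = 29/3  [2·signedArea(EAF) = 176/3 ∩ EG · FC = -3166/9]
2. E_y = -22/3  [2·signedArea(EAF) = 176/3 ∩ EG · FC = -3166/9]
   → E = (29/3, -22/3)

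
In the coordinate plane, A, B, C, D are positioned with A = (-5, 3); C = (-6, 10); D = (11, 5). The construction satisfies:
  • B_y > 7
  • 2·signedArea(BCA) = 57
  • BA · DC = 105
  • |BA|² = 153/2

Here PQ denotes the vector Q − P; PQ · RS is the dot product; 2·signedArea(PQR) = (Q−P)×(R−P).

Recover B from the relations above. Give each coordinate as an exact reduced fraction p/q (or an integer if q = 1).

B = (5/2, 15/2)

1. B_x = 5/2  [2·signedArea(BCA) = 57 ∩ BA · DC = 105]
2. B_y = 15/2  [2·signedArea(BCA) = 57 ∩ BA · DC = 105]
   → B = (5/2, 15/2)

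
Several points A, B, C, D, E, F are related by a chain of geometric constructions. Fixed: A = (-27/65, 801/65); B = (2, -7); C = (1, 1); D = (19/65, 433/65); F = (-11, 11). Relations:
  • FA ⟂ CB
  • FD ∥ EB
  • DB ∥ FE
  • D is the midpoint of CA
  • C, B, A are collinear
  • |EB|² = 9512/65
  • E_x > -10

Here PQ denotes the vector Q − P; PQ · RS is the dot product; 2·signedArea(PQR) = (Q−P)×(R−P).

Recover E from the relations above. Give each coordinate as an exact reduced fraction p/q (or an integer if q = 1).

1. E_x = -604/65  [FD ∥ EB ∩ DB ∥ FE]
2. E_y = -173/65  [FD ∥ EB ∩ DB ∥ FE]
   → E = (-604/65, -173/65)

E = (-604/65, -173/65)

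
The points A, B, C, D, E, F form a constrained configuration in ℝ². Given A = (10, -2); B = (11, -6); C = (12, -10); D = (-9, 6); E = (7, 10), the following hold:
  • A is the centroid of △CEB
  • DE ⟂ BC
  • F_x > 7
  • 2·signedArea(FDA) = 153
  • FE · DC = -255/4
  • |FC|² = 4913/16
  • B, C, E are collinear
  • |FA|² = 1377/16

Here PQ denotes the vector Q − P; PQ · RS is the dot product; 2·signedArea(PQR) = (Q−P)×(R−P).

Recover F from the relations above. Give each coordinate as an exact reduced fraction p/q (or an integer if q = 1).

1. F_x = 31/4  [FE · DC = -255/4 ∩ 2·signedArea(FDA) = 153]
2. F_y = 7  [FE · DC = -255/4 ∩ 2·signedArea(FDA) = 153]
   → F = (31/4, 7)

F = (31/4, 7)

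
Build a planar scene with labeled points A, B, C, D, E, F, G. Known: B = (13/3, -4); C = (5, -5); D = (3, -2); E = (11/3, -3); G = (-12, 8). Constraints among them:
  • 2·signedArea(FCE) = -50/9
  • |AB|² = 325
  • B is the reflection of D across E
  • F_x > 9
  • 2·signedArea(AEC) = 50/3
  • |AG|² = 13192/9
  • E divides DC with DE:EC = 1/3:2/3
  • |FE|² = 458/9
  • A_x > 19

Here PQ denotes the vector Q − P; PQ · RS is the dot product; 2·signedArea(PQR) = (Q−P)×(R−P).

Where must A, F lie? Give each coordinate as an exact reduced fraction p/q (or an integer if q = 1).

1. A_x = 58/3  [line 2·x + 4/3·y + -20 = 0 ∩ |AB|² = 325]
2. A_y = -14  [line 2·x + 4/3·y + -20 = 0 ∩ |AB|² = 325]
   → A = (58/3, -14)
3. F_x = 28/3  [line -2·x + -4/3·y + 80/9 = 0 ∩ |FE|² = 458/9]
4. F_y = -22/3  [line -2·x + -4/3·y + 80/9 = 0 ∩ |FE|² = 458/9]
   → F = (28/3, -22/3)

A = (58/3, -14)
F = (28/3, -22/3)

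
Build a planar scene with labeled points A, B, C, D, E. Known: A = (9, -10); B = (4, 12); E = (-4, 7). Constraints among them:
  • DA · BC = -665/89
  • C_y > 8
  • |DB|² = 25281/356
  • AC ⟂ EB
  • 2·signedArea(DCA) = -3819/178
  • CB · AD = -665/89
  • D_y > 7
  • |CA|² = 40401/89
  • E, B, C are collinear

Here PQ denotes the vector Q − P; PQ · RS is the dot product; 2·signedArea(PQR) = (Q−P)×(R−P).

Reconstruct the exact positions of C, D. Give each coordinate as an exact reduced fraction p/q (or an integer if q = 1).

1. C_x = -204/89  [E, B, C are collinear ∩ AC ⟂ EB]
2. C_y = 718/89  [E, B, C are collinear ∩ AC ⟂ EB]
   → C = (-204/89, 718/89)
3. D_x = -280/89  [line 560/89·x + 350/89·y + -875/89 = 0 ∩ |DB|² = 25281/356]
4. D_y = 1341/178  [line 560/89·x + 350/89·y + -875/89 = 0 ∩ |DB|² = 25281/356]
   → D = (-280/89, 1341/178)

C = (-204/89, 718/89)
D = (-280/89, 1341/178)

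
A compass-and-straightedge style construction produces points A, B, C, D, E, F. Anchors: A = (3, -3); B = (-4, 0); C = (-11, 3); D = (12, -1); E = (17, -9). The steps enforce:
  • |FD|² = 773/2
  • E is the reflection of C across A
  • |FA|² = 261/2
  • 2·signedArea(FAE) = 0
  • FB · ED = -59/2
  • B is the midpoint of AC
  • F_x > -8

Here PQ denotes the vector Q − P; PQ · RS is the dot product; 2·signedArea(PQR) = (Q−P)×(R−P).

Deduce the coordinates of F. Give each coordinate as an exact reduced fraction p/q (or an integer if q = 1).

F = (-15/2, 3/2)

1. F_x = -15/2  [2·signedArea(FAE) = 0 ∩ FB · ED = -59/2]
2. F_y = 3/2  [2·signedArea(FAE) = 0 ∩ FB · ED = -59/2]
   → F = (-15/2, 3/2)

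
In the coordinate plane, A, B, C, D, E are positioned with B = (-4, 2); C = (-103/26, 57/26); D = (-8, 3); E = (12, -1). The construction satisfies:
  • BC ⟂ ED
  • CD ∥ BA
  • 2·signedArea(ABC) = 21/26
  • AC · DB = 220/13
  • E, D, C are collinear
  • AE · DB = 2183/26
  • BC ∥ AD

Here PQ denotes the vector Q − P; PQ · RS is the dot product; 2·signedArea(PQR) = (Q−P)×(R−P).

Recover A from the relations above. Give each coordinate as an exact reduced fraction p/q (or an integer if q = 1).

A = (-209/26, 73/26)

1. A_x = -209/26  [BC ∥ AD ∩ CD ∥ BA]
2. A_y = 73/26  [BC ∥ AD ∩ CD ∥ BA]
   → A = (-209/26, 73/26)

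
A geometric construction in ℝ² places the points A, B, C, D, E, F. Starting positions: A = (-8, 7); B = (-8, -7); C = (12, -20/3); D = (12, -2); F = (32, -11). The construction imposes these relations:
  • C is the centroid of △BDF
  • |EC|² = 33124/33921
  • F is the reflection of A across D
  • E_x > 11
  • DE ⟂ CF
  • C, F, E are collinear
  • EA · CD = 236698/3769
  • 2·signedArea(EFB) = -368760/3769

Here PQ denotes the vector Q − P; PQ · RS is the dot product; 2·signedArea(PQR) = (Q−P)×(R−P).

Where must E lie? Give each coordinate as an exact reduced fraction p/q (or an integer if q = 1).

1. E_x = 41588/3769  [C, F, E are collinear ∩ DE ⟂ CF]
2. E_y = -24338/3769  [C, F, E are collinear ∩ DE ⟂ CF]
   → E = (41588/3769, -24338/3769)

E = (41588/3769, -24338/3769)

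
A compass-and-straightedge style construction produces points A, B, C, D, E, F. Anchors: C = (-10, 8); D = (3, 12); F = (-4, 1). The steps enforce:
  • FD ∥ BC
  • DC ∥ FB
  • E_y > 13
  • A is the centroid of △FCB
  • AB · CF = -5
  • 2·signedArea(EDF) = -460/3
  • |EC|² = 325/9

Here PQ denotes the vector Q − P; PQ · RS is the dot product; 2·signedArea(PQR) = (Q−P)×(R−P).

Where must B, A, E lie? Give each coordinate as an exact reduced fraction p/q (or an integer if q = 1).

1. B_x = -17  [FD ∥ BC ∩ DC ∥ FB]
2. B_y = -3  [FD ∥ BC ∩ DC ∥ FB]
   → B = (-17, -3)
3. A_x = -31/3  [A is the centroid of △FCB]
4. A_y = 2  [A is the centroid of △FCB]
   → A = (-31/3, 2)
5. E_x = -29/3  [line 11·x + -7·y + 613/3 = 0 ∩ |EC|² = 325/9]
6. E_y = 14  [line 11·x + -7·y + 613/3 = 0 ∩ |EC|² = 325/9]
   → E = (-29/3, 14)

A = (-31/3, 2)
B = (-17, -3)
E = (-29/3, 14)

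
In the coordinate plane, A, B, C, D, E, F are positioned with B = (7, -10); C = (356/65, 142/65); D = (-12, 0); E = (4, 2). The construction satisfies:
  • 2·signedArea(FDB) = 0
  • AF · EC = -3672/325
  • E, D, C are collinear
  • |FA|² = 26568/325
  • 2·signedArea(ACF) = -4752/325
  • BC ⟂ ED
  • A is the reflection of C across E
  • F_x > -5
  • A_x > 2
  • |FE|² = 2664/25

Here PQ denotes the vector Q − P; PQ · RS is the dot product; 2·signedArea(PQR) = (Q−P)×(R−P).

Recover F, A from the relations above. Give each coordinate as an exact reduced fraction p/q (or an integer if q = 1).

A = (164/65, 118/65)
F = (-22/5, -4)

1. A_x = 164/65  [A is the reflection of C across E]
2. A_y = 118/65  [A is the reflection of C across E]
   → A = (164/65, 118/65)
3. F_x = -22/5  [2·signedArea(FDB) = 0 ∩ 2·signedArea(ACF) = -4752/325]
4. F_y = -4  [2·signedArea(FDB) = 0 ∩ 2·signedArea(ACF) = -4752/325]
   → F = (-22/5, -4)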